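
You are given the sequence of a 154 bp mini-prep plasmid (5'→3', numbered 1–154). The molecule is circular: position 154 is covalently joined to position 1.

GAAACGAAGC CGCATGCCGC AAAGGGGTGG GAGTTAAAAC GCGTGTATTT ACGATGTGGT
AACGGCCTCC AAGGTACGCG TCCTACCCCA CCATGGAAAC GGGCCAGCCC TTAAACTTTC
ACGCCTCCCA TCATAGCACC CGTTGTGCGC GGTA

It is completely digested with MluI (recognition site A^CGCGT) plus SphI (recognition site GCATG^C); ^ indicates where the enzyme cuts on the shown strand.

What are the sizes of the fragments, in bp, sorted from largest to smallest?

MluI sites (ACGCGT) start at positions 39, 76.
MluI cuts after the first base of each site, so after positions 39, 76.
The SphI site (GCATGC) starts at position 12.
SphI cuts after base 5 of each site (before the last base), so after position 16.
Combined cut positions: 16, 39, 76.
Circular molecule, 3 cuts → 3 fragments:
  17–39 → 23 bp
  40–76 → 37 bp
  77–154 then 1–16 → 78 + 16 = 94 bp
Sorted largest to smallest: 94, 37, 23 bp.

94, 37, 23 bp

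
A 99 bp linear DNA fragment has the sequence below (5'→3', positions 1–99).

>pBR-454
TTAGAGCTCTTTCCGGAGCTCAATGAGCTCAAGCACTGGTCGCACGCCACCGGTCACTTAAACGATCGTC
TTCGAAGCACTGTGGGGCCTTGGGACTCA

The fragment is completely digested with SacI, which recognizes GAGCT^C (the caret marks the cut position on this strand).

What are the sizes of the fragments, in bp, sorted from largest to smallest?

SacI sites (GAGCTC) start at positions 4, 16, 25.
SacI cuts after base 5 of each site (before the last base), so after positions 8, 20, 29.
Linear molecule, 3 cuts → 4 fragments:
  1–8 → 8 bp
  9–20 → 12 bp
  21–29 → 9 bp
  30–99 → 70 bp
Sorted largest to smallest: 70, 12, 9, 8 bp.

70, 12, 9, 8 bp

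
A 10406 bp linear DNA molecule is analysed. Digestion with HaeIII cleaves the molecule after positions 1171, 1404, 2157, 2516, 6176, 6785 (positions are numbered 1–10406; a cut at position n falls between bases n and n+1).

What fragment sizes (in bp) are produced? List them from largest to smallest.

3660, 3621, 1171, 753, 609, 359, 233 bp

Linear molecule, 6 cuts → 7 fragments:
  1171 − 0 = 1171 bp
  1404 − 1171 = 233 bp
  2157 − 1404 = 753 bp
  2516 − 2157 = 359 bp
  6176 − 2516 = 3660 bp
  6785 − 6176 = 609 bp
  10406 − 6785 = 3621 bp
Sorted largest to smallest: 3660, 3621, 1171, 753, 609, 359, 233 bp.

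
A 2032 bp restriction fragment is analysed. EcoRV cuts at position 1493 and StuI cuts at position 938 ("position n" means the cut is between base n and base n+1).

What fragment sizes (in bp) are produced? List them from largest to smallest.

Combined cut positions (sorted): 938, 1493.
Linear molecule, 2 cuts → 3 fragments:
  938 − 0 = 938 bp
  1493 − 938 = 555 bp
  2032 − 1493 = 539 bp
Sorted largest to smallest: 938, 555, 539 bp.

938, 555, 539 bp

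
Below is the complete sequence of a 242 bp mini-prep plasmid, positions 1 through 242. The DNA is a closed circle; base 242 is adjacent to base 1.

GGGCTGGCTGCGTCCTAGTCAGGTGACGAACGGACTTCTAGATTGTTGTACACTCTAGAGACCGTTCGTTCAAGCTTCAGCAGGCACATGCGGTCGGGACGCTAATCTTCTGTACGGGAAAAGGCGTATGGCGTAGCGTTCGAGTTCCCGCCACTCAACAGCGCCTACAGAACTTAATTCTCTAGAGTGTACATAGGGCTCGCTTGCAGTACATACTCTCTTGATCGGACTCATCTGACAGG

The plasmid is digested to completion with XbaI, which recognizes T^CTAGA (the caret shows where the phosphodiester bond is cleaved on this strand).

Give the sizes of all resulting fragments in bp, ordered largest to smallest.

XbaI sites (TCTAGA) start at positions 37, 54, 181.
XbaI cuts after the first base of each site, so after positions 37, 54, 181.
Circular molecule, 3 cuts → 3 fragments:
  38–54 → 17 bp
  55–181 → 127 bp
  182–242 then 1–37 → 61 + 37 = 98 bp
Sorted largest to smallest: 127, 98, 17 bp.

127, 98, 17 bp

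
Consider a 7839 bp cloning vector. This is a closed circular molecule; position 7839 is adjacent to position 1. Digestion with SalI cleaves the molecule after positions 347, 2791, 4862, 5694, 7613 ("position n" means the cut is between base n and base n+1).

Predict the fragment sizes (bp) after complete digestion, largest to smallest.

Circular molecule, 5 cuts → 5 fragments:
  2791 − 347 = 2444 bp
  4862 − 2791 = 2071 bp
  5694 − 4862 = 832 bp
  7613 − 5694 = 1919 bp
  wrap: 7839 − 7613 + 347 = 573 bp
Sorted largest to smallest: 2444, 2071, 1919, 832, 573 bp.

2444, 2071, 1919, 832, 573 bp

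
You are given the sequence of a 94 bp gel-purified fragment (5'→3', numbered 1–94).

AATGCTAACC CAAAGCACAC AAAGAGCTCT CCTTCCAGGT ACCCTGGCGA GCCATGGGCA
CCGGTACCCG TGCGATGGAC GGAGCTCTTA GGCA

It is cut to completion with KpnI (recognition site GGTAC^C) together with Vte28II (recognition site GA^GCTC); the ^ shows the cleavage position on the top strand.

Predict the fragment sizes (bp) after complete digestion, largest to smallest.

25, 25, 17, 16, 11 bp

KpnI sites (GGTACC) start at positions 38, 63.
KpnI cuts after base 5 of each site (before the last base), so after positions 42, 67.
Vte28II sites (GAGCTC) start at positions 24, 82.
Vte28II cuts after base 2 of each site, so after positions 25, 83.
Combined cut positions: 25, 42, 67, 83.
Linear molecule, 4 cuts → 5 fragments:
  1–25 → 25 bp
  26–42 → 17 bp
  43–67 → 25 bp
  68–83 → 16 bp
  84–94 → 11 bp
Sorted largest to smallest: 25, 25, 17, 16, 11 bp.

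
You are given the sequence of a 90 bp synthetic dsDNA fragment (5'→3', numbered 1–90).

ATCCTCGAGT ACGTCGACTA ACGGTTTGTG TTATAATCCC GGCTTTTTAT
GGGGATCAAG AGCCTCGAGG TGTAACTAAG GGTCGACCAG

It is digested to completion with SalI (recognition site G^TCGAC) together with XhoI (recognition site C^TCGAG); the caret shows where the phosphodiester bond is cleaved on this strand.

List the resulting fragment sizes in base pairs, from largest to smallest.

51, 18, 9, 8, 4 bp

SalI sites (GTCGAC) start at positions 13, 82.
SalI cuts after the first base of each site, so after positions 13, 82.
XhoI sites (CTCGAG) start at positions 4, 64.
XhoI cuts after the first base of each site, so after positions 4, 64.
Combined cut positions: 4, 13, 64, 82.
Linear molecule, 4 cuts → 5 fragments:
  1–4 → 4 bp
  5–13 → 9 bp
  14–64 → 51 bp
  65–82 → 18 bp
  83–90 → 8 bp
Sorted largest to smallest: 51, 18, 9, 8, 4 bp.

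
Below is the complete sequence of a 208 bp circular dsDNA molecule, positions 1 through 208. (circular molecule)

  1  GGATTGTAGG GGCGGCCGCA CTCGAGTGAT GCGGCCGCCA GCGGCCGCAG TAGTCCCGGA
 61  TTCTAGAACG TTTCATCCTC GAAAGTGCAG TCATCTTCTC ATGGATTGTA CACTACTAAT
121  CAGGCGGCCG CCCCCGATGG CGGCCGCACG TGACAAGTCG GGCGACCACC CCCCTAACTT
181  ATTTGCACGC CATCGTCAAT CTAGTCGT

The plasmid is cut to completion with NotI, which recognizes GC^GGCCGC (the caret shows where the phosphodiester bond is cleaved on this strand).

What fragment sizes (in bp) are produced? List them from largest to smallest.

83, 80, 19, 16, 10 bp

NotI sites (GCGGCCGC) start at positions 12, 31, 41, 124, 140.
NotI cuts after base 2 of each site, so after positions 13, 32, 42, 125, 141.
Circular molecule, 5 cuts → 5 fragments:
  14–32 → 19 bp
  33–42 → 10 bp
  43–125 → 83 bp
  126–141 → 16 bp
  142–208 then 1–13 → 67 + 13 = 80 bp
Sorted largest to smallest: 83, 80, 19, 16, 10 bp.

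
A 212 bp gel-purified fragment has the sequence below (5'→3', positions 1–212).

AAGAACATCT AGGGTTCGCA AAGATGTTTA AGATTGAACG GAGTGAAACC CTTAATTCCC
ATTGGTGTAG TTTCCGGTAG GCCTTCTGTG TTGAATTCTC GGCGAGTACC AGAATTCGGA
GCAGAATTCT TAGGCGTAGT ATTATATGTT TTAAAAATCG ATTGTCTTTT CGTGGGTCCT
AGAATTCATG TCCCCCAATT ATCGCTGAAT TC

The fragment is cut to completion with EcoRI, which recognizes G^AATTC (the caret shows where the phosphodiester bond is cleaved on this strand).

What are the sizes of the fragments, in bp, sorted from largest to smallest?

EcoRI sites (GAATTC) start at positions 93, 112, 124, 182, 207.
EcoRI cuts after the first base of each site, so after positions 93, 112, 124, 182, 207.
Linear molecule, 5 cuts → 6 fragments:
  1–93 → 93 bp
  94–112 → 19 bp
  113–124 → 12 bp
  125–182 → 58 bp
  183–207 → 25 bp
  208–212 → 5 bp
Sorted largest to smallest: 93, 58, 25, 19, 12, 5 bp.

93, 58, 25, 19, 12, 5 bp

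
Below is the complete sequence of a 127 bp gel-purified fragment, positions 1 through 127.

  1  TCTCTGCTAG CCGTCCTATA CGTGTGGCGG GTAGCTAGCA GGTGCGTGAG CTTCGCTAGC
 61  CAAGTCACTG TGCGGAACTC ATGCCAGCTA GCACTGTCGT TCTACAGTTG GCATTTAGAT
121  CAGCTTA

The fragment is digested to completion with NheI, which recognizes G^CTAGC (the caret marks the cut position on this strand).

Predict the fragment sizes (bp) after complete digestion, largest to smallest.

NheI sites (GCTAGC) start at positions 6, 34, 55, 87.
NheI cuts after the first base of each site, so after positions 6, 34, 55, 87.
Linear molecule, 4 cuts → 5 fragments:
  1–6 → 6 bp
  7–34 → 28 bp
  35–55 → 21 bp
  56–87 → 32 bp
  88–127 → 40 bp
Sorted largest to smallest: 40, 32, 28, 21, 6 bp.

40, 32, 28, 21, 6 bp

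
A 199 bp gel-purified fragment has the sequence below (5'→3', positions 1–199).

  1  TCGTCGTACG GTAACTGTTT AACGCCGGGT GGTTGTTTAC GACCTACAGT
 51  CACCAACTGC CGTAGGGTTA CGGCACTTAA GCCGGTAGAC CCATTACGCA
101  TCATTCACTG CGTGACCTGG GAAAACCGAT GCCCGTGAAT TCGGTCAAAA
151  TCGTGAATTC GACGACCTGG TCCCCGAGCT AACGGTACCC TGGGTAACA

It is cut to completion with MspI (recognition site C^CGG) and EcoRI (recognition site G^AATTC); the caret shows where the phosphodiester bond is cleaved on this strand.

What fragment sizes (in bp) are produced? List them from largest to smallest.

57, 55, 44, 25, 18 bp

MspI sites (CCGG) start at positions 25, 82.
MspI cuts after the first base of each site, so after positions 25, 82.
EcoRI sites (GAATTC) start at positions 137, 155.
EcoRI cuts after the first base of each site, so after positions 137, 155.
Combined cut positions: 25, 82, 137, 155.
Linear molecule, 4 cuts → 5 fragments:
  1–25 → 25 bp
  26–82 → 57 bp
  83–137 → 55 bp
  138–155 → 18 bp
  156–199 → 44 bp
Sorted largest to smallest: 57, 55, 44, 25, 18 bp.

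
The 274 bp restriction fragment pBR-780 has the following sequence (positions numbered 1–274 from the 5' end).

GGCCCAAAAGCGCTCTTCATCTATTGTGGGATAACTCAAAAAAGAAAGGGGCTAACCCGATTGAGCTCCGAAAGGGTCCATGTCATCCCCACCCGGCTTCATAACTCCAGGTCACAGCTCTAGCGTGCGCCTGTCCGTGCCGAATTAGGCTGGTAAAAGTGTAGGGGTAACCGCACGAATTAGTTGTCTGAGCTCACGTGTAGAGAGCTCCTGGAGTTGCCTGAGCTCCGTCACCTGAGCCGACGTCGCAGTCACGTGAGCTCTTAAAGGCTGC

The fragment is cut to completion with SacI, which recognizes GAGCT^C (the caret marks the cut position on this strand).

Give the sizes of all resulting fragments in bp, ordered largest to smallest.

SacI sites (GAGCTC) start at positions 63, 190, 205, 223, 258.
SacI cuts after base 5 of each site (before the last base), so after positions 67, 194, 209, 227, 262.
Linear molecule, 5 cuts → 6 fragments:
  1–67 → 67 bp
  68–194 → 127 bp
  195–209 → 15 bp
  210–227 → 18 bp
  228–262 → 35 bp
  263–274 → 12 bp
Sorted largest to smallest: 127, 67, 35, 18, 15, 12 bp.

127, 67, 35, 18, 15, 12 bp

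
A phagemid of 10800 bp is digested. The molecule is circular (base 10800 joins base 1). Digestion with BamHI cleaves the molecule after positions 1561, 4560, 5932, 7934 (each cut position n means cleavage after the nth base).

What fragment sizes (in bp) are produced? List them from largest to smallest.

4427, 2999, 2002, 1372 bp

Circular molecule, 4 cuts → 4 fragments:
  4560 − 1561 = 2999 bp
  5932 − 4560 = 1372 bp
  7934 − 5932 = 2002 bp
  wrap: 10800 − 7934 + 1561 = 4427 bp
Sorted largest to smallest: 4427, 2999, 2002, 1372 bp.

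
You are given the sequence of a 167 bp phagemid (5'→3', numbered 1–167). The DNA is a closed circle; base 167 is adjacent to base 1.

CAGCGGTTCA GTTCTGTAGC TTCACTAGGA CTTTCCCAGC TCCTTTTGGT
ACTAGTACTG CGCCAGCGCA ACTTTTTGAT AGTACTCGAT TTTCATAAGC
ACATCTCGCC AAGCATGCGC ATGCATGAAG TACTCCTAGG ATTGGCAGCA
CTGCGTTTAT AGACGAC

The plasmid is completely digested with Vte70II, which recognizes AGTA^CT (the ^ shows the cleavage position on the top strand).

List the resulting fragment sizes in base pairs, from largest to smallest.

Vte70II sites (AGTACT) start at positions 54, 81, 129.
Vte70II cuts after base 4 of each site, so after positions 57, 84, 132.
Circular molecule, 3 cuts → 3 fragments:
  58–84 → 27 bp
  85–132 → 48 bp
  133–167 then 1–57 → 35 + 57 = 92 bp
Sorted largest to smallest: 92, 48, 27 bp.

92, 48, 27 bp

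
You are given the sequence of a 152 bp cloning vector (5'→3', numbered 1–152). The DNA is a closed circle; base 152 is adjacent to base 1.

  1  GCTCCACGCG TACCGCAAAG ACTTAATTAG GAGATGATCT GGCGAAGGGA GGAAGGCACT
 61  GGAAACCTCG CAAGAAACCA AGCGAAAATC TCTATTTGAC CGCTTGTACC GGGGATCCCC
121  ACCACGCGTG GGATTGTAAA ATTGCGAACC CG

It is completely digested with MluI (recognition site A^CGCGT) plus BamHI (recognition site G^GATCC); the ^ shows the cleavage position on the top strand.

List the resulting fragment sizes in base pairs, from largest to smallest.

107, 34, 11 bp

MluI sites (ACGCGT) start at positions 6, 124.
MluI cuts after the first base of each site, so after positions 6, 124.
The BamHI site (GGATCC) starts at position 113.
BamHI cuts after the first base of each site, so after position 113.
Combined cut positions: 6, 113, 124.
Circular molecule, 3 cuts → 3 fragments:
  7–113 → 107 bp
  114–124 → 11 bp
  125–152 then 1–6 → 28 + 6 = 34 bp
Sorted largest to smallest: 107, 34, 11 bp.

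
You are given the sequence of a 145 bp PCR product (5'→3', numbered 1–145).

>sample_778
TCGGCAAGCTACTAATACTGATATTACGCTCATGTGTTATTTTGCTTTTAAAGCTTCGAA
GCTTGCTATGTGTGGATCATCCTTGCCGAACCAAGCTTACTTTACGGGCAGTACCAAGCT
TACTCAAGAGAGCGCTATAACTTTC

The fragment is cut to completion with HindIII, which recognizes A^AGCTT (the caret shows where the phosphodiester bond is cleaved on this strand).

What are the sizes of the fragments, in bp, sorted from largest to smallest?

HindIII sites (AAGCTT) start at positions 51, 59, 93, 116.
HindIII cuts after the first base of each site, so after positions 51, 59, 93, 116.
Linear molecule, 4 cuts → 5 fragments:
  1–51 → 51 bp
  52–59 → 8 bp
  60–93 → 34 bp
  94–116 → 23 bp
  117–145 → 29 bp
Sorted largest to smallest: 51, 34, 29, 23, 8 bp.

51, 34, 29, 23, 8 bp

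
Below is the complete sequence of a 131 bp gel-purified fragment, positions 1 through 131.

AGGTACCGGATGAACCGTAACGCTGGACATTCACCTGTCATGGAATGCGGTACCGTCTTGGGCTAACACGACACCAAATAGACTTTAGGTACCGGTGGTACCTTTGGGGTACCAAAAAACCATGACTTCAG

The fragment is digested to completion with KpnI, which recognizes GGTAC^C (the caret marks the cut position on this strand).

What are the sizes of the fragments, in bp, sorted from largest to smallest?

KpnI sites (GGTACC) start at positions 2, 49, 88, 97, 108.
KpnI cuts after base 5 of each site (before the last base), so after positions 6, 53, 92, 101, 112.
Linear molecule, 5 cuts → 6 fragments:
  1–6 → 6 bp
  7–53 → 47 bp
  54–92 → 39 bp
  93–101 → 9 bp
  102–112 → 11 bp
  113–131 → 19 bp
Sorted largest to smallest: 47, 39, 19, 11, 9, 6 bp.

47, 39, 19, 11, 9, 6 bp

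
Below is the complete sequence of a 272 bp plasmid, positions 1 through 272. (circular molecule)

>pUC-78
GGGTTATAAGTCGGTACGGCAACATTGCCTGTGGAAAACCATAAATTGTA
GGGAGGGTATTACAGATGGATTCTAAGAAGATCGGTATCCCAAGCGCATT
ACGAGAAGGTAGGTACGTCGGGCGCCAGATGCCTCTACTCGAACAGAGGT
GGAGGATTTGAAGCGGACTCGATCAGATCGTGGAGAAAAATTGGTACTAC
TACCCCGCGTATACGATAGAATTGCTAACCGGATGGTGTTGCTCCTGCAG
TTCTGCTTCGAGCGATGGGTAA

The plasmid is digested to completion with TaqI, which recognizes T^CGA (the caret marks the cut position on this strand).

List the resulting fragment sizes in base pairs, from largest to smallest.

TaqI sites (TCGA) start at positions 139, 169, 258.
TaqI cuts after the first base of each site, so after positions 139, 169, 258.
Circular molecule, 3 cuts → 3 fragments:
  140–169 → 30 bp
  170–258 → 89 bp
  259–272 then 1–139 → 14 + 139 = 153 bp
Sorted largest to smallest: 153, 89, 30 bp.

153, 89, 30 bp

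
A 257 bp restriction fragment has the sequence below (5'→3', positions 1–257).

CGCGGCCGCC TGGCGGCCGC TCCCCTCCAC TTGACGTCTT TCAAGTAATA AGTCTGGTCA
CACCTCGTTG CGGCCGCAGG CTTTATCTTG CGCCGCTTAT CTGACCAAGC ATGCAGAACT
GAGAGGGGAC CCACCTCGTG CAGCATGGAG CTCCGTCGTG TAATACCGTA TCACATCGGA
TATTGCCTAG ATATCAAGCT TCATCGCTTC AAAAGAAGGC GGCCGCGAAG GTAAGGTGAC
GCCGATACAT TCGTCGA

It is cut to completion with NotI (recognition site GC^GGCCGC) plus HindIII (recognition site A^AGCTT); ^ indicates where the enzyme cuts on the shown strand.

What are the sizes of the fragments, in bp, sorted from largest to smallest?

NotI sites (GCGGCCGC) start at positions 2, 13, 70, 219.
NotI cuts after base 2 of each site, so after positions 3, 14, 71, 220.
The HindIII site (AAGCTT) starts at position 196.
HindIII cuts after the first base of each site, so after position 196.
Combined cut positions: 3, 14, 71, 196, 220.
Linear molecule, 5 cuts → 6 fragments:
  1–3 → 3 bp
  4–14 → 11 bp
  15–71 → 57 bp
  72–196 → 125 bp
  197–220 → 24 bp
  221–257 → 37 bp
Sorted largest to smallest: 125, 57, 37, 24, 11, 3 bp.

125, 57, 37, 24, 11, 3 bp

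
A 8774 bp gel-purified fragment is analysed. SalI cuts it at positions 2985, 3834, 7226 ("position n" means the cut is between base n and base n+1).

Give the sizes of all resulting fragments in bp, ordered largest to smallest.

3392, 2985, 1548, 849 bp

Linear molecule, 3 cuts → 4 fragments:
  2985 − 0 = 2985 bp
  3834 − 2985 = 849 bp
  7226 − 3834 = 3392 bp
  8774 − 7226 = 1548 bp
Sorted largest to smallest: 3392, 2985, 1548, 849 bp.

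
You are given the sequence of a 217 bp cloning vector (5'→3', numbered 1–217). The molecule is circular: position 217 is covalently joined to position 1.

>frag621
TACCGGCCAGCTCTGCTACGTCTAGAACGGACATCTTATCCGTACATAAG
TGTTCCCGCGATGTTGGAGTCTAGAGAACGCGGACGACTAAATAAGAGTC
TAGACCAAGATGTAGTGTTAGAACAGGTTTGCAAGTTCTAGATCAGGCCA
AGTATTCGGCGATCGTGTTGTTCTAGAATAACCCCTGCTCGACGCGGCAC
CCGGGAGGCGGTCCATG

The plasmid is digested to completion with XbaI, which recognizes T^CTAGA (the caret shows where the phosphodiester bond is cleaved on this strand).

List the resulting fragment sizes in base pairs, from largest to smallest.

66, 49, 38, 35, 29 bp

XbaI sites (TCTAGA) start at positions 21, 70, 99, 137, 172.
XbaI cuts after the first base of each site, so after positions 21, 70, 99, 137, 172.
Circular molecule, 5 cuts → 5 fragments:
  22–70 → 49 bp
  71–99 → 29 bp
  100–137 → 38 bp
  138–172 → 35 bp
  173–217 then 1–21 → 45 + 21 = 66 bp
Sorted largest to smallest: 66, 49, 38, 35, 29 bp.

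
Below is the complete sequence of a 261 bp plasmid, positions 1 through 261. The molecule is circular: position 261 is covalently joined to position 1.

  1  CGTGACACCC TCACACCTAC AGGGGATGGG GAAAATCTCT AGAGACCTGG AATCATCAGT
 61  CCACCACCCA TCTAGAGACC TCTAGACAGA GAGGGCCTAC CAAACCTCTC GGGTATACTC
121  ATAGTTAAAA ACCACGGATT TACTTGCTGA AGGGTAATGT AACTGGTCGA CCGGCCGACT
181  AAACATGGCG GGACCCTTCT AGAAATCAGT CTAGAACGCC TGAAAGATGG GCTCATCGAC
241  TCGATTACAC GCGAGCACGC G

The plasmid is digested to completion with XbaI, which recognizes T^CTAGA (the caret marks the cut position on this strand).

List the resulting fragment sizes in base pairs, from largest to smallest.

117, 89, 33, 12, 10 bp

XbaI sites (TCTAGA) start at positions 38, 71, 81, 198, 210.
XbaI cuts after the first base of each site, so after positions 38, 71, 81, 198, 210.
Circular molecule, 5 cuts → 5 fragments:
  39–71 → 33 bp
  72–81 → 10 bp
  82–198 → 117 bp
  199–210 → 12 bp
  211–261 then 1–38 → 51 + 38 = 89 bp
Sorted largest to smallest: 117, 89, 33, 12, 10 bp.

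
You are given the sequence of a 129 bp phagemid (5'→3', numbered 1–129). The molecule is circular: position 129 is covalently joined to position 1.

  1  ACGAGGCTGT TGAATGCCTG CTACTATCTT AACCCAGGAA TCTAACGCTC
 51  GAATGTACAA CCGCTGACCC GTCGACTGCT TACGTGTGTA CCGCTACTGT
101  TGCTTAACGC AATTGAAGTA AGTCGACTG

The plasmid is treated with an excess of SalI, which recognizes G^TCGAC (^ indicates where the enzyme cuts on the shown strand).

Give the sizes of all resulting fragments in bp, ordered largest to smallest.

SalI sites (GTCGAC) start at positions 71, 122.
SalI cuts after the first base of each site, so after positions 71, 122.
Circular molecule, 2 cuts → 2 fragments:
  72–122 → 51 bp
  123–129 then 1–71 → 7 + 71 = 78 bp
Sorted largest to smallest: 78, 51 bp.

78, 51 bp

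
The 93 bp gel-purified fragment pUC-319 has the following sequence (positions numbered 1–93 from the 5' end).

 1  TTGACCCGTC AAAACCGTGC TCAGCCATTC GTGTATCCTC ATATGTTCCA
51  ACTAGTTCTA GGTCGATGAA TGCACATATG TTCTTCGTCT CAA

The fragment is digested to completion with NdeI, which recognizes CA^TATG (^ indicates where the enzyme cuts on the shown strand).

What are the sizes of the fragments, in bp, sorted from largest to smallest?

NdeI sites (CATATG) start at positions 40, 75.
NdeI cuts after base 2 of each site, so after positions 41, 76.
Linear molecule, 2 cuts → 3 fragments:
  1–41 → 41 bp
  42–76 → 35 bp
  77–93 → 17 bp
Sorted largest to smallest: 41, 35, 17 bp.

41, 35, 17 bp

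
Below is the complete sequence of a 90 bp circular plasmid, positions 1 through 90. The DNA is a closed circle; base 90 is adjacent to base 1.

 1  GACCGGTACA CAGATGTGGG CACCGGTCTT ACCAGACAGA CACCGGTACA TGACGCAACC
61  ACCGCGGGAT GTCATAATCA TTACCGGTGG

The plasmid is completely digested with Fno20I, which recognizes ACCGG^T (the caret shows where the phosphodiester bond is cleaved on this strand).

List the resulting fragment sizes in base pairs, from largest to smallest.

41, 20, 20, 9 bp

Fno20I sites (ACCGGT) start at positions 2, 22, 42, 83.
Fno20I cuts after base 5 of each site (before the last base), so after positions 6, 26, 46, 87.
Circular molecule, 4 cuts → 4 fragments:
  7–26 → 20 bp
  27–46 → 20 bp
  47–87 → 41 bp
  88–90 then 1–6 → 3 + 6 = 9 bp
Sorted largest to smallest: 41, 20, 20, 9 bp.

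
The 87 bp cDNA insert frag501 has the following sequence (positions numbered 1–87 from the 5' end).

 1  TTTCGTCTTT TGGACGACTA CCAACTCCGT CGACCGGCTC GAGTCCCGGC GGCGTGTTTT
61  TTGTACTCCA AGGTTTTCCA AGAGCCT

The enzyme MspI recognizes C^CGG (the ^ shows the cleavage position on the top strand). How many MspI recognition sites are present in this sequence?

2

CCGG occurs starting at positions 34, 46.
MspI cuts at 2 sites.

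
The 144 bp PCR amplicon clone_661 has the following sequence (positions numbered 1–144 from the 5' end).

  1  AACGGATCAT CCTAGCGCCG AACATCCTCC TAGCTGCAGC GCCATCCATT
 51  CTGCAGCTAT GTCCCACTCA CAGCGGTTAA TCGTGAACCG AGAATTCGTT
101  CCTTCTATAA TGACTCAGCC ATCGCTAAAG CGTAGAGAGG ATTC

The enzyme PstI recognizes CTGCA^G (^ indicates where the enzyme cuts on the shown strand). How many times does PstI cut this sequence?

2

CTGCAG occurs starting at positions 34, 51.
PstI cuts at 2 sites.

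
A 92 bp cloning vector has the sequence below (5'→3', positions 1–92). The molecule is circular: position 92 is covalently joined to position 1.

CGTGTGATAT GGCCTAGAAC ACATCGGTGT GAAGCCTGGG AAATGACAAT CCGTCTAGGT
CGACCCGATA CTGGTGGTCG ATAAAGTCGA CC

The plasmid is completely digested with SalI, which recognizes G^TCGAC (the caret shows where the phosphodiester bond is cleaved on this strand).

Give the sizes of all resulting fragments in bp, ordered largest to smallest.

SalI sites (GTCGAC) start at positions 59, 86.
SalI cuts after the first base of each site, so after positions 59, 86.
Circular molecule, 2 cuts → 2 fragments:
  60–86 → 27 bp
  87–92 then 1–59 → 6 + 59 = 65 bp
Sorted largest to smallest: 65, 27 bp.

65, 27 bp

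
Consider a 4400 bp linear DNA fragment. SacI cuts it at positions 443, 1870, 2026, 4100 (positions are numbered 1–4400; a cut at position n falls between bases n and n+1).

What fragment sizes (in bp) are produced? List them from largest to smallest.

Linear molecule, 4 cuts → 5 fragments:
  443 − 0 = 443 bp
  1870 − 443 = 1427 bp
  2026 − 1870 = 156 bp
  4100 − 2026 = 2074 bp
  4400 − 4100 = 300 bp
Sorted largest to smallest: 2074, 1427, 443, 300, 156 bp.

2074, 1427, 443, 300, 156 bp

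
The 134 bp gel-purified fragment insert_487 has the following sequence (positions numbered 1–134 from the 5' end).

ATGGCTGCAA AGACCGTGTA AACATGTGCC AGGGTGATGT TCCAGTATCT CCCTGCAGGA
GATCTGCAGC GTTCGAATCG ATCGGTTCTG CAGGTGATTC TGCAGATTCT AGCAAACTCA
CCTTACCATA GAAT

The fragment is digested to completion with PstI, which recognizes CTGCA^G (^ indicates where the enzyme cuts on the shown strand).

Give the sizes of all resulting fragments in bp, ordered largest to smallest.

PstI sites (CTGCAG) start at positions 53, 64, 88, 100.
PstI cuts after base 5 of each site (before the last base), so after positions 57, 68, 92, 104.
Linear molecule, 4 cuts → 5 fragments:
  1–57 → 57 bp
  58–68 → 11 bp
  69–92 → 24 bp
  93–104 → 12 bp
  105–134 → 30 bp
Sorted largest to smallest: 57, 30, 24, 12, 11 bp.

57, 30, 24, 12, 11 bp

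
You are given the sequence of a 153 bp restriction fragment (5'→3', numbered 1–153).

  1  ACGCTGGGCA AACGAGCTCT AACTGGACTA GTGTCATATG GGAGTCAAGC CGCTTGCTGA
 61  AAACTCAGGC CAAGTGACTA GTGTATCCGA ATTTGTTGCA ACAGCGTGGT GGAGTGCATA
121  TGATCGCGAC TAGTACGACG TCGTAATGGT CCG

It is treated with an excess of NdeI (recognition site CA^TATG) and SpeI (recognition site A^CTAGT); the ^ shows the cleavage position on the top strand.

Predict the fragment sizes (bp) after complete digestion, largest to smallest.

41, 41, 27, 24, 11, 9 bp

NdeI sites (CATATG) start at positions 35, 117.
NdeI cuts after base 2 of each site, so after positions 36, 118.
SpeI sites (ACTAGT) start at positions 27, 77, 129.
SpeI cuts after the first base of each site, so after positions 27, 77, 129.
Combined cut positions: 27, 36, 77, 118, 129.
Linear molecule, 5 cuts → 6 fragments:
  1–27 → 27 bp
  28–36 → 9 bp
  37–77 → 41 bp
  78–118 → 41 bp
  119–129 → 11 bp
  130–153 → 24 bp
Sorted largest to smallest: 41, 41, 27, 24, 11, 9 bp.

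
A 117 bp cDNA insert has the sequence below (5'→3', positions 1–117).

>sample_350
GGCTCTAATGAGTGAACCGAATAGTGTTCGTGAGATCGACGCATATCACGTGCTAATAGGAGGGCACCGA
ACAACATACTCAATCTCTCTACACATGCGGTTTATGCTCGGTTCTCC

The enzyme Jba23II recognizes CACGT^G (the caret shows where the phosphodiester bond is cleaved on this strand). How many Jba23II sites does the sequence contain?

1

CACGTG occurs starting at position 47.
Jba23II cuts at 1 site.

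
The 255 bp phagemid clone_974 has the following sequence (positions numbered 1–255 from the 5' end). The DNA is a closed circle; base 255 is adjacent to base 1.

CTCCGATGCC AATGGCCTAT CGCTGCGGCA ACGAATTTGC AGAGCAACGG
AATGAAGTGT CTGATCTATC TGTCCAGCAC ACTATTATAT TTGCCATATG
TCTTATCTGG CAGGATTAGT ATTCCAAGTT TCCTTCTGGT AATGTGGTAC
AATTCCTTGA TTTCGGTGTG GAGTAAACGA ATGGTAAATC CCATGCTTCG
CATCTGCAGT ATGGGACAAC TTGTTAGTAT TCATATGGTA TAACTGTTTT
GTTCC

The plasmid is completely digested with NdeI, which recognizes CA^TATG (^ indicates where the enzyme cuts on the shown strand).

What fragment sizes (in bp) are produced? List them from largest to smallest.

137, 118 bp

NdeI sites (CATATG) start at positions 95, 232.
NdeI cuts after base 2 of each site, so after positions 96, 233.
Circular molecule, 2 cuts → 2 fragments:
  97–233 → 137 bp
  234–255 then 1–96 → 22 + 96 = 118 bp
Sorted largest to smallest: 137, 118 bp.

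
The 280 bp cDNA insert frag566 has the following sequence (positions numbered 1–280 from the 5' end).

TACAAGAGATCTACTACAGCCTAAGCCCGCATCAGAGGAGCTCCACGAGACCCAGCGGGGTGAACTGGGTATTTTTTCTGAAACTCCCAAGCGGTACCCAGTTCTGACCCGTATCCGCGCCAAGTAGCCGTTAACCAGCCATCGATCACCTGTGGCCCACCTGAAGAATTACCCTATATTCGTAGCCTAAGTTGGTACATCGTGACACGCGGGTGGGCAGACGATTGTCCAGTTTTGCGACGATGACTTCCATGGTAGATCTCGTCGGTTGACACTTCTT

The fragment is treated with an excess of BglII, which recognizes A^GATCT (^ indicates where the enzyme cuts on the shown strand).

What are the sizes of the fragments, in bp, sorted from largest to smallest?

BglII sites (AGATCT) start at positions 7, 257.
BglII cuts after the first base of each site, so after positions 7, 257.
Linear molecule, 2 cuts → 3 fragments:
  1–7 → 7 bp
  8–257 → 250 bp
  258–280 → 23 bp
Sorted largest to smallest: 250, 23, 7 bp.

250, 23, 7 bp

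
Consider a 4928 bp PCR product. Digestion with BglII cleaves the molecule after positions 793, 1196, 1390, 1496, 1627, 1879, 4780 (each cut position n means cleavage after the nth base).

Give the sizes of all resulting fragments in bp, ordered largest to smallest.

Linear molecule, 7 cuts → 8 fragments:
  793 − 0 = 793 bp
  1196 − 793 = 403 bp
  1390 − 1196 = 194 bp
  1496 − 1390 = 106 bp
  1627 − 1496 = 131 bp
  1879 − 1627 = 252 bp
  4780 − 1879 = 2901 bp
  4928 − 4780 = 148 bp
Sorted largest to smallest: 2901, 793, 403, 252, 194, 148, 131, 106 bp.

2901, 793, 403, 252, 194, 148, 131, 106 bp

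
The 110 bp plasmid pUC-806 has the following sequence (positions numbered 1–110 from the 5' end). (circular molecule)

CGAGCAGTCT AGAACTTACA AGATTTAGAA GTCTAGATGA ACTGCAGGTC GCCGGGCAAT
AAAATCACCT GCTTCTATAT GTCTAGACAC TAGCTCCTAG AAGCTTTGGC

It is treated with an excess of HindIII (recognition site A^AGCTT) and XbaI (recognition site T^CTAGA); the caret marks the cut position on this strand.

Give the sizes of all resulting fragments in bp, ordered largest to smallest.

50, 24, 19, 17 bp

The HindIII site (AAGCTT) starts at position 101.
HindIII cuts after the first base of each site, so after position 101.
XbaI sites (TCTAGA) start at positions 8, 32, 82.
XbaI cuts after the first base of each site, so after positions 8, 32, 82.
Combined cut positions: 8, 32, 82, 101.
Circular molecule, 4 cuts → 4 fragments:
  9–32 → 24 bp
  33–82 → 50 bp
  83–101 → 19 bp
  102–110 then 1–8 → 9 + 8 = 17 bp
Sorted largest to smallest: 50, 24, 19, 17 bp.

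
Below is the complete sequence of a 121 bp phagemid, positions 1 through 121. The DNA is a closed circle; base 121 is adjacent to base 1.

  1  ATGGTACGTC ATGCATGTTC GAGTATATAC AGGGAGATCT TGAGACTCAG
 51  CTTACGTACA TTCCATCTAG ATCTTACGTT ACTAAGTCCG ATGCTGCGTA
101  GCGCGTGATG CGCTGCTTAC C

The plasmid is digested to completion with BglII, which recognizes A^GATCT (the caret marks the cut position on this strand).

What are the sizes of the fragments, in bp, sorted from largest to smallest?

BglII sites (AGATCT) start at positions 35, 69.
BglII cuts after the first base of each site, so after positions 35, 69.
Circular molecule, 2 cuts → 2 fragments:
  36–69 → 34 bp
  70–121 then 1–35 → 52 + 35 = 87 bp
Sorted largest to smallest: 87, 34 bp.

87, 34 bp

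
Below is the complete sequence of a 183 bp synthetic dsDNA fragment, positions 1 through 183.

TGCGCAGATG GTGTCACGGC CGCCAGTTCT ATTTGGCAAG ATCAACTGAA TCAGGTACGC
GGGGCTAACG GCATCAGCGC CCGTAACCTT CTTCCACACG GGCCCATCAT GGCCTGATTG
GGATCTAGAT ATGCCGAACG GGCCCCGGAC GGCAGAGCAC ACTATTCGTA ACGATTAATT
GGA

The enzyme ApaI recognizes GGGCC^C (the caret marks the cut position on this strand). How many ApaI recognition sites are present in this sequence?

GGGCCC occurs starting at positions 100, 140.
ApaI cuts at 2 sites.

2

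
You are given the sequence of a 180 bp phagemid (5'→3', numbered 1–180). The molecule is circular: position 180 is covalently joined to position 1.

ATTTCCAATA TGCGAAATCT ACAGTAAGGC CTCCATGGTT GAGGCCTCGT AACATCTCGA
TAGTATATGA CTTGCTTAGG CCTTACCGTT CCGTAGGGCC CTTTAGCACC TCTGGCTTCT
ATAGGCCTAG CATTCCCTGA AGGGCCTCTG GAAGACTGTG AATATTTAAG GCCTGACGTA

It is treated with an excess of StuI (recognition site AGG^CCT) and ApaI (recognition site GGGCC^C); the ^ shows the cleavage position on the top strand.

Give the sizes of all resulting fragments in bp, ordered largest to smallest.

46, 38, 36, 25, 20, 15 bp

StuI sites (AGGCCT) start at positions 27, 42, 78, 123, 169.
StuI cuts after base 3 of each site, so after positions 29, 44, 80, 125, 171.
The ApaI site (GGGCCC) starts at position 96.
ApaI cuts after base 5 of each site (before the last base), so after position 100.
Combined cut positions: 29, 44, 80, 100, 125, 171.
Circular molecule, 6 cuts → 6 fragments:
  30–44 → 15 bp
  45–80 → 36 bp
  81–100 → 20 bp
  101–125 → 25 bp
  126–171 → 46 bp
  172–180 then 1–29 → 9 + 29 = 38 bp
Sorted largest to smallest: 46, 38, 36, 25, 20, 15 bp.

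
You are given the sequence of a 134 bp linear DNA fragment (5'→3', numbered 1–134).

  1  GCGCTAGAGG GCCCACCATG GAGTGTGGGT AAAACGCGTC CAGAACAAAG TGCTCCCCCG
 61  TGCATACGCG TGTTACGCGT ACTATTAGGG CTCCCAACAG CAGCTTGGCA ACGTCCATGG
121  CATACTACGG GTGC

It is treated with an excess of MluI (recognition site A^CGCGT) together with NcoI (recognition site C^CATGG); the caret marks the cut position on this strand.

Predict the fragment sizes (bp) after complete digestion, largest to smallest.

40, 32, 19, 18, 16, 9 bp

MluI sites (ACGCGT) start at positions 34, 66, 75.
MluI cuts after the first base of each site, so after positions 34, 66, 75.
NcoI sites (CCATGG) start at positions 16, 115.
NcoI cuts after the first base of each site, so after positions 16, 115.
Combined cut positions: 16, 34, 66, 75, 115.
Linear molecule, 5 cuts → 6 fragments:
  1–16 → 16 bp
  17–34 → 18 bp
  35–66 → 32 bp
  67–75 → 9 bp
  76–115 → 40 bp
  116–134 → 19 bp
Sorted largest to smallest: 40, 32, 19, 18, 16, 9 bp.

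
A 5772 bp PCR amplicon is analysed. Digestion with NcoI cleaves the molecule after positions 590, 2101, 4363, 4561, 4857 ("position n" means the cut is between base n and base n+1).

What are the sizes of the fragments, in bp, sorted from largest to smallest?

2262, 1511, 915, 590, 296, 198 bp

Linear molecule, 5 cuts → 6 fragments:
  590 − 0 = 590 bp
  2101 − 590 = 1511 bp
  4363 − 2101 = 2262 bp
  4561 − 4363 = 198 bp
  4857 − 4561 = 296 bp
  5772 − 4857 = 915 bp
Sorted largest to smallest: 2262, 1511, 915, 590, 296, 198 bp.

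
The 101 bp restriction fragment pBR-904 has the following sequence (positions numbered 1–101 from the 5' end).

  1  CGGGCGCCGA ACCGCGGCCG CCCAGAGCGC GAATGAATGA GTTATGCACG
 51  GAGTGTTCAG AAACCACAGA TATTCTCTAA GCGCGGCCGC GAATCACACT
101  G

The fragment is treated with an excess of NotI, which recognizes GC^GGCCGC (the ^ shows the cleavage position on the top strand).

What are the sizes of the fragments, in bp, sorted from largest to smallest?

NotI sites (GCGGCCGC) start at positions 14, 83.
NotI cuts after base 2 of each site, so after positions 15, 84.
Linear molecule, 2 cuts → 3 fragments:
  1–15 → 15 bp
  16–84 → 69 bp
  85–101 → 17 bp
Sorted largest to smallest: 69, 17, 15 bp.

69, 17, 15 bp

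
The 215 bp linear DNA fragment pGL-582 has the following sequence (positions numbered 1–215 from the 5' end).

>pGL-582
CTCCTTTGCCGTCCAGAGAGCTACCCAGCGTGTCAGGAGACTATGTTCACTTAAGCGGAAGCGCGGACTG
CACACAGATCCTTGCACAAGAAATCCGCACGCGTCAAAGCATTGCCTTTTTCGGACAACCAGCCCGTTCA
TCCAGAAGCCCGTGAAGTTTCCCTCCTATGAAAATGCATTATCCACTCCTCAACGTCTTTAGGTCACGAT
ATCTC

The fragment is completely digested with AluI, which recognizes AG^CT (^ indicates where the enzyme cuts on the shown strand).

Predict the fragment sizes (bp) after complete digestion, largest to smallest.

The AluI site (AGCT) starts at position 19.
AluI cuts after base 2 of each site, so after position 20.
Linear molecule, 1 cut → 2 fragments:
  1–20 → 20 bp
  21–215 → 195 bp
Sorted largest to smallest: 195, 20 bp.

195, 20 bp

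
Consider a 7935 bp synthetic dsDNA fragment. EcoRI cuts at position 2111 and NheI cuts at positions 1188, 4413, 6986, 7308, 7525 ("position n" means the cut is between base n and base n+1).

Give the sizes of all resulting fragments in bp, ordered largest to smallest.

Combined cut positions (sorted): 1188, 2111, 4413, 6986, 7308, 7525.
Linear molecule, 6 cuts → 7 fragments:
  1188 − 0 = 1188 bp
  2111 − 1188 = 923 bp
  4413 − 2111 = 2302 bp
  6986 − 4413 = 2573 bp
  7308 − 6986 = 322 bp
  7525 − 7308 = 217 bp
  7935 − 7525 = 410 bp
Sorted largest to smallest: 2573, 2302, 1188, 923, 410, 322, 217 bp.

2573, 2302, 1188, 923, 410, 322, 217 bp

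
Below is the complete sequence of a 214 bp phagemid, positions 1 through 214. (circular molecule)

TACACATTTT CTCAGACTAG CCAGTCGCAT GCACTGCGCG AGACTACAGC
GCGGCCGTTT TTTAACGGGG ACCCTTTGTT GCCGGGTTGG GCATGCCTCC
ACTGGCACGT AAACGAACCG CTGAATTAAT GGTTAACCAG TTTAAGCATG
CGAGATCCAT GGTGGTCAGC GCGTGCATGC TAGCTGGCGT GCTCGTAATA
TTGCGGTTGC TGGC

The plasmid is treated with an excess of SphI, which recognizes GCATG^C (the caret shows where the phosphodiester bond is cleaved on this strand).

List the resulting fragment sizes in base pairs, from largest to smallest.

SphI sites (GCATGC) start at positions 27, 91, 146, 175.
SphI cuts after base 5 of each site (before the last base), so after positions 31, 95, 150, 179.
Circular molecule, 4 cuts → 4 fragments:
  32–95 → 64 bp
  96–150 → 55 bp
  151–179 → 29 bp
  180–214 then 1–31 → 35 + 31 = 66 bp
Sorted largest to smallest: 66, 64, 55, 29 bp.

66, 64, 55, 29 bp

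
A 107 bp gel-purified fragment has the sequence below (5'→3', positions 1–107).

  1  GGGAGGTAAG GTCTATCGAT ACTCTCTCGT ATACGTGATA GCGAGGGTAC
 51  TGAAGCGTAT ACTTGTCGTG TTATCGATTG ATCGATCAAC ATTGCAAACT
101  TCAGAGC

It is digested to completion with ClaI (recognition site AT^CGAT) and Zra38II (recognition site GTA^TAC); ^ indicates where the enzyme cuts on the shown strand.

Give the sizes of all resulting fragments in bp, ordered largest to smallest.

ClaI sites (ATCGAT) start at positions 15, 73, 81.
ClaI cuts after base 2 of each site, so after positions 16, 74, 82.
Zra38II sites (GTATAC) start at positions 29, 57.
Zra38II cuts after base 3 of each site, so after positions 31, 59.
Combined cut positions: 16, 31, 59, 74, 82.
Linear molecule, 5 cuts → 6 fragments:
  1–16 → 16 bp
  17–31 → 15 bp
  32–59 → 28 bp
  60–74 → 15 bp
  75–82 → 8 bp
  83–107 → 25 bp
Sorted largest to smallest: 28, 25, 16, 15, 15, 8 bp.

28, 25, 16, 15, 15, 8 bp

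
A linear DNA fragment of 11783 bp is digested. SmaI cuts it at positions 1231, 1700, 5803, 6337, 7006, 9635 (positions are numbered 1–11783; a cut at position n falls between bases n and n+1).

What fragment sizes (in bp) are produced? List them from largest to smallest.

Linear molecule, 6 cuts → 7 fragments:
  1231 − 0 = 1231 bp
  1700 − 1231 = 469 bp
  5803 − 1700 = 4103 bp
  6337 − 5803 = 534 bp
  7006 − 6337 = 669 bp
  9635 − 7006 = 2629 bp
  11783 − 9635 = 2148 bp
Sorted largest to smallest: 4103, 2629, 2148, 1231, 669, 534, 469 bp.

4103, 2629, 2148, 1231, 669, 534, 469 bp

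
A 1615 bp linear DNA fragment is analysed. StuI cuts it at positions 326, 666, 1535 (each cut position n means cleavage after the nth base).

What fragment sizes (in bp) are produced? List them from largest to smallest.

Linear molecule, 3 cuts → 4 fragments:
  326 − 0 = 326 bp
  666 − 326 = 340 bp
  1535 − 666 = 869 bp
  1615 − 1535 = 80 bp
Sorted largest to smallest: 869, 340, 326, 80 bp.

869, 340, 326, 80 bp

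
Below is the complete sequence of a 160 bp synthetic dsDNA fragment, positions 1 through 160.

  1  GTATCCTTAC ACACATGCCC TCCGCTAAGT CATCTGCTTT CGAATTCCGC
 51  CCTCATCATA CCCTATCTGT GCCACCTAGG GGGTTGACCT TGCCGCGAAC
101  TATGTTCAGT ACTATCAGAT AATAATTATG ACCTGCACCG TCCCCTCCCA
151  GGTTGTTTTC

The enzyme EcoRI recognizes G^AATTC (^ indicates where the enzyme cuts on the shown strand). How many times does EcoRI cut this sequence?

GAATTC occurs starting at position 42.
EcoRI cuts at 1 site.

1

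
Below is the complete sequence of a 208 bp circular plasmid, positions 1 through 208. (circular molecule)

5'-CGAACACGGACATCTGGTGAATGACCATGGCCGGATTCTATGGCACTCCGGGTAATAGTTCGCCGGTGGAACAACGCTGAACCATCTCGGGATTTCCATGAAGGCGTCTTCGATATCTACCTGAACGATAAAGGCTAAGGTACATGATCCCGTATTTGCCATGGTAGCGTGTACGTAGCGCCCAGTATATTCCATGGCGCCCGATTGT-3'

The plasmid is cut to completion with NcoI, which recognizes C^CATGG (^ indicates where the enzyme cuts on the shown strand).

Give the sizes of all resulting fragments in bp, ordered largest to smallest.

NcoI sites (CCATGG) start at positions 25, 159, 192.
NcoI cuts after the first base of each site, so after positions 25, 159, 192.
Circular molecule, 3 cuts → 3 fragments:
  26–159 → 134 bp
  160–192 → 33 bp
  193–208 then 1–25 → 16 + 25 = 41 bp
Sorted largest to smallest: 134, 41, 33 bp.

134, 41, 33 bp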